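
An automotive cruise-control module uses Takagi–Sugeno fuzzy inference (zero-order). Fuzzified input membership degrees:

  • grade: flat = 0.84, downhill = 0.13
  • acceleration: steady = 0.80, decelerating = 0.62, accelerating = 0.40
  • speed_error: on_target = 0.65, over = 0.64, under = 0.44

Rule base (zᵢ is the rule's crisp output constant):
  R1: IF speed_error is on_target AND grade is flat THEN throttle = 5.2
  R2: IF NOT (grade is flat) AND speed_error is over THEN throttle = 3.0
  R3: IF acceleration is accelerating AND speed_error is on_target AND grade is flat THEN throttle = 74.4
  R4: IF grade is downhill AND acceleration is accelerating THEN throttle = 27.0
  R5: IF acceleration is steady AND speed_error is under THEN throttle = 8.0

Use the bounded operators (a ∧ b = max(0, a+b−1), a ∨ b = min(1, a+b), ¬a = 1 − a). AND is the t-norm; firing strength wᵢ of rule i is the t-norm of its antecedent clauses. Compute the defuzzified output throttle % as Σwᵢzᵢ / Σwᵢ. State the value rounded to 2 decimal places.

6.12

R1 (z=5.2): on_target=0.65, flat=0.84; AND[max(0, a+b−1)] → w = 0.49
R2 (z=3.0): ¬flat=1−0.84=0.16, over=0.64; AND[max(0, a+b−1)] → w = 0.00
R3 (z=74.4): accelerating=0.40, on_target=0.65, flat=0.84; AND[max(0, a+b−1)] → w = 0.00
R4 (z=27.0): downhill=0.13, accelerating=0.40; AND[max(0, a+b−1)] → w = 0.00
R5 (z=8.0): steady=0.80, under=0.44; AND[max(0, a+b−1)] → w = 0.24
Weighted average = (0.49·5.2 + 0.00·3.0 + 0.00·74.4 + 0.00·27.0 + 0.24·8.0) / (0.49 + 0.00 + 0.00 + 0.00 + 0.24)
  = 4.4680 / 0.7300 = 6.12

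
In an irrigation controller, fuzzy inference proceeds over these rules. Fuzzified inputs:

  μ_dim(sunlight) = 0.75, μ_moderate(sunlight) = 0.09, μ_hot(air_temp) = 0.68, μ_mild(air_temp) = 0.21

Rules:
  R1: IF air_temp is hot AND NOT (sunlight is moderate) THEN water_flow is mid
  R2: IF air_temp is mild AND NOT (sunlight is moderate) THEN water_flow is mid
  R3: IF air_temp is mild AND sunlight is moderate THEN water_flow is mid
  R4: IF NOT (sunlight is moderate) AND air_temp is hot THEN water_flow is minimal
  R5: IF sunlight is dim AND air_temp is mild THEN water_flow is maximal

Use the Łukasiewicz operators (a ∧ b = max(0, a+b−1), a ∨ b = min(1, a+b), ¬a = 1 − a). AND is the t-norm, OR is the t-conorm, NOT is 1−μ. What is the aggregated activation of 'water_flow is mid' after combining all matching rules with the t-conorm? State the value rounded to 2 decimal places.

R1: hot=0.68, ¬moderate=1−0.09=0.91; AND[max(0, a+b−1)] → w = 0.59
R2: mild=0.21, ¬moderate=1−0.09=0.91; AND[max(0, a+b−1)] → w = 0.12
R3: mild=0.21, moderate=0.09; AND[max(0, a+b−1)] → w = 0.00
R4: ¬moderate=1−0.09=0.91, hot=0.68; AND[max(0, a+b−1)] → w = 0.59
R5: dim=0.75, mild=0.21; AND[max(0, a+b−1)] → w = 0.00
Rules with consequent 'mid': {R1, R2, R3} → strengths 0.59, 0.12, 0.00
Aggregate via t-conorm [min(1, a+b)]: 0.71

0.71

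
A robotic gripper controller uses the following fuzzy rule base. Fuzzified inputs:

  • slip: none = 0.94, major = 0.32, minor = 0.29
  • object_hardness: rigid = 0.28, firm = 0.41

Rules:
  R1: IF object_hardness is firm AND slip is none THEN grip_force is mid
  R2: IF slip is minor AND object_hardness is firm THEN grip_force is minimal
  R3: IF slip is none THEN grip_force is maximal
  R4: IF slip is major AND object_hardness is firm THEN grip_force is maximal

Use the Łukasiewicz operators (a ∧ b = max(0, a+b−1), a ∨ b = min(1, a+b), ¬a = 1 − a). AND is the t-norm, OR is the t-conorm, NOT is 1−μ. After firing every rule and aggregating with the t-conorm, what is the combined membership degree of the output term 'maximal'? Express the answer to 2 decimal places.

R1: firm=0.41, none=0.94; AND[max(0, a+b−1)] → w = 0.35
R2: minor=0.29, firm=0.41; AND[max(0, a+b−1)] → w = 0.00
R3: none=0.94 → w = 0.94
R4: major=0.32, firm=0.41; AND[max(0, a+b−1)] → w = 0.00
Rules with consequent 'maximal': {R3, R4} → strengths 0.94, 0.00
Aggregate via t-conorm [min(1, a+b)]: 0.94

0.94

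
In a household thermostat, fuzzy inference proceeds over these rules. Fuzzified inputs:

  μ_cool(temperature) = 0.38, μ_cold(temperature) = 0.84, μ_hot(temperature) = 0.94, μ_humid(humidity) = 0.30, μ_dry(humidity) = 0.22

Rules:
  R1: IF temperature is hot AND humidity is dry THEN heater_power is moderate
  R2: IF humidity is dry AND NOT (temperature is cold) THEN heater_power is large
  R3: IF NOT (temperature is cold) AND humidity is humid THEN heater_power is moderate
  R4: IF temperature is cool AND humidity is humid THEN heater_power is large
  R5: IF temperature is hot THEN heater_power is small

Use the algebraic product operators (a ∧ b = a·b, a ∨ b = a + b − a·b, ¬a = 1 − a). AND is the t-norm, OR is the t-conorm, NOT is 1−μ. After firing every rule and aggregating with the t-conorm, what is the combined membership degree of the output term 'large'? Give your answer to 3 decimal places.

R1: hot=0.94, dry=0.22; AND[a·b] → w = 0.2068
R2: dry=0.22, ¬cold=1−0.84=0.16; AND[a·b] → w = 0.0352
R3: ¬cold=1−0.84=0.16, humid=0.30; AND[a·b] → w = 0.0480
R4: cool=0.38, humid=0.30; AND[a·b] → w = 0.1140
R5: hot=0.94 → w = 0.9400
Rules with consequent 'large': {R2, R4} → strengths 0.0352, 0.1140
Aggregate via t-conorm [a + b − a·b]: 0.1452

0.145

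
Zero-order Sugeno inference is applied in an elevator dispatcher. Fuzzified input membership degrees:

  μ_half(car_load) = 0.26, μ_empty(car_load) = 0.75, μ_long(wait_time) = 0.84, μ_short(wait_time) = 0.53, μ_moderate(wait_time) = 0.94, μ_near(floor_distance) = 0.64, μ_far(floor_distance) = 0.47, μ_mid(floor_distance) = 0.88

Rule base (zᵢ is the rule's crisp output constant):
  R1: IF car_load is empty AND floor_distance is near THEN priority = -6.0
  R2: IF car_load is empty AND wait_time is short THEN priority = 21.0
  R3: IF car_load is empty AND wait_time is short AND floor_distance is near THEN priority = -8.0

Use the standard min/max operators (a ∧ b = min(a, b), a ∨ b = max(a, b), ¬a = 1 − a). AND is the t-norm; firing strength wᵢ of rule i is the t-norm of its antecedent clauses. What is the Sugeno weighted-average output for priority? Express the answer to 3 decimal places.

R1 (z=-6.0): empty=0.75, near=0.64; AND[min(a, b)] → w = 0.64
R2 (z=21.0): empty=0.75, short=0.53; AND[min(a, b)] → w = 0.53
R3 (z=-8.0): empty=0.75, short=0.53, near=0.64; AND[min(a, b)] → w = 0.53
Weighted average = (0.64·-6.0 + 0.53·21.0 + 0.53·-8.0) / (0.64 + 0.53 + 0.53)
  = 3.0500 / 1.7000 = 1.794

1.794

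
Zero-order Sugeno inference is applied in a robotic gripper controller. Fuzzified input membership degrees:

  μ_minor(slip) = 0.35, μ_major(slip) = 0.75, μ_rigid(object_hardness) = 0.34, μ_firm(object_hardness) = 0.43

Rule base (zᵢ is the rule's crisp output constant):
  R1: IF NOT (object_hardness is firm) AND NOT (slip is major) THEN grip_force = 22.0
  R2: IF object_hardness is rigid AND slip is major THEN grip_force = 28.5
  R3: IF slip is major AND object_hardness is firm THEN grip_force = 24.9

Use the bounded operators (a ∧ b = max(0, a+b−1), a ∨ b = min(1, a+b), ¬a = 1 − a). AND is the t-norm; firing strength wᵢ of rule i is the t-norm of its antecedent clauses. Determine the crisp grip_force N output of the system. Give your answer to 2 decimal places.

R1 (z=22.0): ¬firm=1−0.43=0.57, ¬major=1−0.75=0.25; AND[max(0, a+b−1)] → w = 0.00
R2 (z=28.5): rigid=0.34, major=0.75; AND[max(0, a+b−1)] → w = 0.09
R3 (z=24.9): major=0.75, firm=0.43; AND[max(0, a+b−1)] → w = 0.18
Weighted average = (0.00·22.0 + 0.09·28.5 + 0.18·24.9) / (0.00 + 0.09 + 0.18)
  = 7.0470 / 0.2700 = 26.10

26.10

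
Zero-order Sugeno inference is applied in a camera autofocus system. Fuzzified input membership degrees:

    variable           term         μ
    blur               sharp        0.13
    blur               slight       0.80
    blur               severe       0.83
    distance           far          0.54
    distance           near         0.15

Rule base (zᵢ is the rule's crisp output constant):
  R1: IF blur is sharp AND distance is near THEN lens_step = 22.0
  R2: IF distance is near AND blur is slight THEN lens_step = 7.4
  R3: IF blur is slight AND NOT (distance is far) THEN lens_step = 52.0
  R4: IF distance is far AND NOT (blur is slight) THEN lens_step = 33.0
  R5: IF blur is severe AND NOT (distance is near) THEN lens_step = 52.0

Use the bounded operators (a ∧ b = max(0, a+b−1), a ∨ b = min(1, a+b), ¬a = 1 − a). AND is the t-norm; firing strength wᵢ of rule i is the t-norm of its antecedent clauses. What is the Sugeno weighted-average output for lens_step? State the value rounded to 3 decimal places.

52.000

R1 (z=22.0): sharp=0.13, near=0.15; AND[max(0, a+b−1)] → w = 0.00
R2 (z=7.4): near=0.15, slight=0.80; AND[max(0, a+b−1)] → w = 0.00
R3 (z=52.0): slight=0.80, ¬far=1−0.54=0.46; AND[max(0, a+b−1)] → w = 0.26
R4 (z=33.0): far=0.54, ¬slight=1−0.80=0.20; AND[max(0, a+b−1)] → w = 0.00
R5 (z=52.0): severe=0.83, ¬near=1−0.15=0.85; AND[max(0, a+b−1)] → w = 0.68
Weighted average = (0.00·22.0 + 0.00·7.4 + 0.26·52.0 + 0.00·33.0 + 0.68·52.0) / (0.00 + 0.00 + 0.26 + 0.00 + 0.68)
  = 48.8800 / 0.9400 = 52.000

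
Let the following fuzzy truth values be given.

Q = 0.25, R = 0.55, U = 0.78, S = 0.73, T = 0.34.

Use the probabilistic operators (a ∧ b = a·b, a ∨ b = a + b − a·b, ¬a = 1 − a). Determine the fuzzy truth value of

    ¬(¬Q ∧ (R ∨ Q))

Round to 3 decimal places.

0.503

¬Q = 1 − 0.2500 = 0.7500
R ∨ Q = a + b − a·b on (0.5500, 0.2500) = 0.6625
¬Q ∧ (R ∨ Q) = a·b on (0.7500, 0.6625) = 0.4969
¬(¬Q ∧ (R ∨ Q)) = 1 − 0.4969 = 0.5031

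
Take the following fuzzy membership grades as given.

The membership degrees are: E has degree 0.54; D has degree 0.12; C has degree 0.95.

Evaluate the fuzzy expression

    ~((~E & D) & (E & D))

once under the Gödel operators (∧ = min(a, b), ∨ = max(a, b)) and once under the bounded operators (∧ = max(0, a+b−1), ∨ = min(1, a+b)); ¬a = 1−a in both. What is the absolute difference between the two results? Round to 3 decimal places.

Under Gödel:
  ~E = 1 − 0.54 = 0.46
  ~E & D = min(a, b) on (0.46, 0.12) = 0.12
  E & D = min(a, b) on (0.54, 0.12) = 0.12
  (~E & D) & (E & D) = min(a, b) on (0.12, 0.12) = 0.12
  ~((~E & D) & (E & D)) = 1 − 0.12 = 0.88
  → value = 0.8800
Under bounded:
  ~E = 1 − 0.54 = 0.46
  ~E & D = max(0, a+b−1) on (0.46, 0.12) = 0.00
  E & D = max(0, a+b−1) on (0.54, 0.12) = 0.00
  (~E & D) & (E & D) = max(0, a+b−1) on (0.00, 0.00) = 0.00
  ~((~E & D) & (E & D)) = 1 − 0.00 = 1.00
  → value = 1.0000
|0.8800 − 1.0000| = 0.120

0.120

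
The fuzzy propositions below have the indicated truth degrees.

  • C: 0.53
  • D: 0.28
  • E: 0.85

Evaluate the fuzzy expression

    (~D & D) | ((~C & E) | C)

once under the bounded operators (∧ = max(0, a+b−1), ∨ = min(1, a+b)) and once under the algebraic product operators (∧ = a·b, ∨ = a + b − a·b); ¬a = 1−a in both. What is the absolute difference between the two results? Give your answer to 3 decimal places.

0.075

Under bounded:
  ~D = 1 − 0.28 = 0.72
  ~D & D = max(0, a+b−1) on (0.72, 0.28) = 0.00
  ~C = 1 − 0.53 = 0.47
  ~C & E = max(0, a+b−1) on (0.47, 0.85) = 0.32
  (~C & E) | C = min(1, a+b) on (0.32, 0.53) = 0.85
  (~D & D) | ((~C & E) | C) = min(1, a+b) on (0.00, 0.85) = 0.85
  → value = 0.8500
Under algebraic product:
  ~D = 1 − 0.2800 = 0.7200
  ~D & D = a·b on (0.7200, 0.2800) = 0.2016
  ~C = 1 − 0.5300 = 0.4700
  ~C & E = a·b on (0.4700, 0.8500) = 0.3995
  (~C & E) | C = a + b − a·b on (0.3995, 0.5300) = 0.7178
  (~D & D) | ((~C & E) | C) = a + b − a·b on (0.2016, 0.7178) = 0.7747
  → value = 0.7747
|0.8500 − 0.7747| = 0.075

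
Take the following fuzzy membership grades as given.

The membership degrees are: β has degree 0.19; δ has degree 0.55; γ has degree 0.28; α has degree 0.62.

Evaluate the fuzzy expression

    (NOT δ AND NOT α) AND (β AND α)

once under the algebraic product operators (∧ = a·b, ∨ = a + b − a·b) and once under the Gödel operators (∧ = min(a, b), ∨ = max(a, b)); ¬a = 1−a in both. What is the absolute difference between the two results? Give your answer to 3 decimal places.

Under algebraic product:
  NOT δ = 1 − 0.5500 = 0.4500
  NOT α = 1 − 0.6200 = 0.3800
  NOT δ AND NOT α = a·b on (0.4500, 0.3800) = 0.1710
  β AND α = a·b on (0.1900, 0.6200) = 0.1178
  (NOT δ AND NOT α) AND (β AND α) = a·b on (0.1710, 0.1178) = 0.0201
  → value = 0.0201
Under Gödel:
  NOT δ = 1 − 0.55 = 0.45
  NOT α = 1 − 0.62 = 0.38
  NOT δ AND NOT α = min(a, b) on (0.45, 0.38) = 0.38
  β AND α = min(a, b) on (0.19, 0.62) = 0.19
  (NOT δ AND NOT α) AND (β AND α) = min(a, b) on (0.38, 0.19) = 0.19
  → value = 0.1900
|0.0201 − 0.1900| = 0.170

0.170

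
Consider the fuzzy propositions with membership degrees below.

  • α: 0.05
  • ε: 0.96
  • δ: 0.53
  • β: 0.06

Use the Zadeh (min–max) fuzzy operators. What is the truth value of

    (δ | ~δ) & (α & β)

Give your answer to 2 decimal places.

0.05

~δ = 1 − 0.53 = 0.47
δ | ~δ = max(a, b) on (0.53, 0.47) = 0.53
α & β = min(a, b) on (0.05, 0.06) = 0.05
(δ | ~δ) & (α & β) = min(a, b) on (0.53, 0.05) = 0.05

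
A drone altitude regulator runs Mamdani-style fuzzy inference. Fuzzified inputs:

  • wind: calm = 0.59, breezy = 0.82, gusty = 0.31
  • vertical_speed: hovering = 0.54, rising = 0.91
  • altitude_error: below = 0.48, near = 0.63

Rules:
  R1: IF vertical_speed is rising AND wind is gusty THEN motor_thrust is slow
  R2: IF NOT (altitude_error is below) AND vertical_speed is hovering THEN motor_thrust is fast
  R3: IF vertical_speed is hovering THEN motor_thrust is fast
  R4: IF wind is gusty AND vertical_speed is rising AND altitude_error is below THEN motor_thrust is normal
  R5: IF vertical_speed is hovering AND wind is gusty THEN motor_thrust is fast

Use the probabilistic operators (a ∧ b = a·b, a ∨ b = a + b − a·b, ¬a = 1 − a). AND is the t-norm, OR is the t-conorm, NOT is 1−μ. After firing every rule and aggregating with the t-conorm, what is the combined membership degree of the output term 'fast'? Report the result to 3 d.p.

R1: rising=0.91, gusty=0.31; AND[a·b] → w = 0.2821
R2: ¬below=1−0.48=0.52, hovering=0.54; AND[a·b] → w = 0.2808
R3: hovering=0.54 → w = 0.5400
R4: gusty=0.31, rising=0.91, below=0.48; AND[a·b] → w = 0.1354
R5: hovering=0.54, gusty=0.31; AND[a·b] → w = 0.1674
Rules with consequent 'fast': {R2, R3, R5} → strengths 0.2808, 0.5400, 0.1674
Aggregate via t-conorm [a + b − a·b]: 0.7245

0.725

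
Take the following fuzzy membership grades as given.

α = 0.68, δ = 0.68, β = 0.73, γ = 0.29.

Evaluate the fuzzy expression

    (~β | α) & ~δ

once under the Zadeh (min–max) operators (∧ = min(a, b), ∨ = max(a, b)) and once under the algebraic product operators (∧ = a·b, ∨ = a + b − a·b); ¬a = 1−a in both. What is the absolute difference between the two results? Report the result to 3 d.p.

Under Zadeh (min–max):
  ~β = 1 − 0.73 = 0.27
  ~β | α = max(a, b) on (0.27, 0.68) = 0.68
  ~δ = 1 − 0.68 = 0.32
  (~β | α) & ~δ = min(a, b) on (0.68, 0.32) = 0.32
  → value = 0.3200
Under algebraic product:
  ~β = 1 − 0.7300 = 0.2700
  ~β | α = a + b − a·b on (0.2700, 0.6800) = 0.7664
  ~δ = 1 − 0.6800 = 0.3200
  (~β | α) & ~δ = a·b on (0.7664, 0.3200) = 0.2452
  → value = 0.2452
|0.3200 − 0.2452| = 0.075

0.075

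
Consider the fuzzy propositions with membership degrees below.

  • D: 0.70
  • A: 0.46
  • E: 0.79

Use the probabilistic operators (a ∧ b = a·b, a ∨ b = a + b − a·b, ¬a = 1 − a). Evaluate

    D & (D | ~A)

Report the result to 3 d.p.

0.603

~A = 1 − 0.4600 = 0.5400
D | ~A = a + b − a·b on (0.7000, 0.5400) = 0.8620
D & (D | ~A) = a·b on (0.7000, 0.8620) = 0.6034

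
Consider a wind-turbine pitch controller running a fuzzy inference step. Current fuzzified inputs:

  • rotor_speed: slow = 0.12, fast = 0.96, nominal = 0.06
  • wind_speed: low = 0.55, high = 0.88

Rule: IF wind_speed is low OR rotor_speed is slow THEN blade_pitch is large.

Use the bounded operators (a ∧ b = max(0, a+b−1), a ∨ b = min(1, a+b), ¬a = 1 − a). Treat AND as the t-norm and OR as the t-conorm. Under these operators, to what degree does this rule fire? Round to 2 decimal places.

0.67

firing strength: low=0.55, slow=0.12; OR[min(1, a+b)] → w = 0.67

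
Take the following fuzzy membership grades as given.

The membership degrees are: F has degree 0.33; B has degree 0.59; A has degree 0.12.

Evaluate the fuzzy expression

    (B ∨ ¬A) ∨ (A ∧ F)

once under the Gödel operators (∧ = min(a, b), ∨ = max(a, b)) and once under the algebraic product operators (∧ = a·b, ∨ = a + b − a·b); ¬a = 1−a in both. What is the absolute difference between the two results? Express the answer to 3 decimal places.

Under Gödel:
  ¬A = 1 − 0.12 = 0.88
  B ∨ ¬A = max(a, b) on (0.59, 0.88) = 0.88
  A ∧ F = min(a, b) on (0.12, 0.33) = 0.12
  (B ∨ ¬A) ∨ (A ∧ F) = max(a, b) on (0.88, 0.12) = 0.88
  → value = 0.8800
Under algebraic product:
  ¬A = 1 − 0.1200 = 0.8800
  B ∨ ¬A = a + b − a·b on (0.5900, 0.8800) = 0.9508
  A ∧ F = a·b on (0.1200, 0.3300) = 0.0396
  (B ∨ ¬A) ∨ (A ∧ F) = a + b − a·b on (0.9508, 0.0396) = 0.9527
  → value = 0.9527
|0.8800 − 0.9527| = 0.073

0.073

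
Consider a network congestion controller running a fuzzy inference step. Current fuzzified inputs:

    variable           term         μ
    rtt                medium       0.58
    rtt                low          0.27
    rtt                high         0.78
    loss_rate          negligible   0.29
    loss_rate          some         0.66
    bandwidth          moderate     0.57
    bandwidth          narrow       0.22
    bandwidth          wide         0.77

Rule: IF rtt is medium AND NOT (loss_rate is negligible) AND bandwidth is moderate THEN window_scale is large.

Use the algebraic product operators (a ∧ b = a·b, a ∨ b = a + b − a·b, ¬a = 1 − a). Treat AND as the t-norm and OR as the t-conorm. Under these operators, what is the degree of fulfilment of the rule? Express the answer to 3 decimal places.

0.235

firing strength: medium=0.58, ¬negligible=1−0.29=0.71, moderate=0.57; AND[a·b] → w = 0.2347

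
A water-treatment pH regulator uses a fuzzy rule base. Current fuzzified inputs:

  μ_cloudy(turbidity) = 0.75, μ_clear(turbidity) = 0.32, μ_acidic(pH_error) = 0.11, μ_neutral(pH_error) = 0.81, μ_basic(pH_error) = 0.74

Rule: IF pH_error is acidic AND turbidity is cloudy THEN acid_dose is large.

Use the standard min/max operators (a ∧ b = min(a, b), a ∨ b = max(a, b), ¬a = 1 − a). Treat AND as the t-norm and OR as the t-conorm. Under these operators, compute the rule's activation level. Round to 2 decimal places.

0.11

firing strength: acidic=0.11, cloudy=0.75; AND[min(a, b)] → w = 0.11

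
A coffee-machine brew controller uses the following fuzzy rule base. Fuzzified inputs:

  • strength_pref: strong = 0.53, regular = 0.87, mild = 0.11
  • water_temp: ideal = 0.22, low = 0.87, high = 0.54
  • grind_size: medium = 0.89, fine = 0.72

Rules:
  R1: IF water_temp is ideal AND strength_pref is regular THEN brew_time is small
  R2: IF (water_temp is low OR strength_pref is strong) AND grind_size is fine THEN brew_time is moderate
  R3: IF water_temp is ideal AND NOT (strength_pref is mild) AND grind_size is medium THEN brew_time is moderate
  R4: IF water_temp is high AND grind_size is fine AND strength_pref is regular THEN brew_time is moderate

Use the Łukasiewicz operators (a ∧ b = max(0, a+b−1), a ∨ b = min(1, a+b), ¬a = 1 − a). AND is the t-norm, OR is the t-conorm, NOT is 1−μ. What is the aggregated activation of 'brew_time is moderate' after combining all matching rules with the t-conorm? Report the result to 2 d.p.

0.85

R1: ideal=0.22, regular=0.87; AND[max(0, a+b−1)] → w = 0.09
R2: (low=0.87 OR strong=0.53) = 1.00; AND[max(0, a+b−1)] with fine=0.72 → w = 0.72
R3: ideal=0.22, ¬mild=1−0.11=0.89, medium=0.89; AND[max(0, a+b−1)] → w = 0.00
R4: high=0.54, fine=0.72, regular=0.87; AND[max(0, a+b−1)] → w = 0.13
Rules with consequent 'moderate': {R2, R3, R4} → strengths 0.72, 0.00, 0.13
Aggregate via t-conorm [min(1, a+b)]: 0.85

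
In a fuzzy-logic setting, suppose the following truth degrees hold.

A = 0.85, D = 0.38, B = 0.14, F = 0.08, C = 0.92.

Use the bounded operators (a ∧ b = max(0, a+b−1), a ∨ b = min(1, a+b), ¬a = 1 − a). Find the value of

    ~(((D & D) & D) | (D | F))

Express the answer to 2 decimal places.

0.54

D & D = max(0, a+b−1) on (0.38, 0.38) = 0.00
(D & D) & D = max(0, a+b−1) on (0.00, 0.38) = 0.00
D | F = min(1, a+b) on (0.38, 0.08) = 0.46
((D & D) & D) | (D | F) = min(1, a+b) on (0.00, 0.46) = 0.46
~(((D & D) & D) | (D | F)) = 1 − 0.46 = 0.54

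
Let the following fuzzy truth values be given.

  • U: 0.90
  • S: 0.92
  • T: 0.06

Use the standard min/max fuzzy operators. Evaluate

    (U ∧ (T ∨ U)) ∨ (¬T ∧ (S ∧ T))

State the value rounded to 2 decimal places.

0.90

T ∨ U = max(a, b) on (0.06, 0.90) = 0.90
U ∧ (T ∨ U) = min(a, b) on (0.90, 0.90) = 0.90
¬T = 1 − 0.06 = 0.94
S ∧ T = min(a, b) on (0.92, 0.06) = 0.06
¬T ∧ (S ∧ T) = min(a, b) on (0.94, 0.06) = 0.06
(U ∧ (T ∨ U)) ∨ (¬T ∧ (S ∧ T)) = max(a, b) on (0.90, 0.06) = 0.90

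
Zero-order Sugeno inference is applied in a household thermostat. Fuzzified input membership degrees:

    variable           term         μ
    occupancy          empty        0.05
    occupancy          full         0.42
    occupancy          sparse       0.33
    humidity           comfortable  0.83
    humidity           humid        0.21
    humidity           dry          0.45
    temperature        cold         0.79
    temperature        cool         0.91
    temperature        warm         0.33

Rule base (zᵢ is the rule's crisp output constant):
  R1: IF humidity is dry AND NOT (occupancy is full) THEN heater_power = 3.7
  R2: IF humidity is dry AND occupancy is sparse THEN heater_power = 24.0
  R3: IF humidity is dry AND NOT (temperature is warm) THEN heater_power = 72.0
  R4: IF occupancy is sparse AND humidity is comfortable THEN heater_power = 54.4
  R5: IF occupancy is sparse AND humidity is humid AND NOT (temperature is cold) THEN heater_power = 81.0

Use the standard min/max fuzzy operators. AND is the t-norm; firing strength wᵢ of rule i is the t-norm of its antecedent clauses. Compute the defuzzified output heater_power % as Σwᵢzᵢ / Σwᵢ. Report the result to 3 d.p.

R1 (z=3.7): dry=0.45, ¬full=1−0.42=0.58; AND[min(a, b)] → w = 0.45
R2 (z=24.0): dry=0.45, sparse=0.33; AND[min(a, b)] → w = 0.33
R3 (z=72.0): dry=0.45, ¬warm=1−0.33=0.67; AND[min(a, b)] → w = 0.45
R4 (z=54.4): sparse=0.33, comfortable=0.83; AND[min(a, b)] → w = 0.33
R5 (z=81.0): sparse=0.33, humid=0.21, ¬cold=1−0.79=0.21; AND[min(a, b)] → w = 0.21
Weighted average = (0.45·3.7 + 0.33·24.0 + 0.45·72.0 + 0.33·54.4 + 0.21·81.0) / (0.45 + 0.33 + 0.45 + 0.33 + 0.21)
  = 76.9470 / 1.7700 = 43.473

43.473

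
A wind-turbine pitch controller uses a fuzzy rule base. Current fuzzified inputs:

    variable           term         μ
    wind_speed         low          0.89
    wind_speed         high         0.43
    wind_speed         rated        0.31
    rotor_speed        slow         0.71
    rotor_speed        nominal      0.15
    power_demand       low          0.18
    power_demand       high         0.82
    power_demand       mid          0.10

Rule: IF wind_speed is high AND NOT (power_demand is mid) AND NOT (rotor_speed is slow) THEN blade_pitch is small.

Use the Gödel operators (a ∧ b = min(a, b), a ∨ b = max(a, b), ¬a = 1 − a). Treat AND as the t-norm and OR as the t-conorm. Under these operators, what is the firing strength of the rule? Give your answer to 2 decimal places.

0.29

firing strength: high=0.43, ¬mid=1−0.10=0.90, ¬slow=1−0.71=0.29; AND[min(a, b)] → w = 0.29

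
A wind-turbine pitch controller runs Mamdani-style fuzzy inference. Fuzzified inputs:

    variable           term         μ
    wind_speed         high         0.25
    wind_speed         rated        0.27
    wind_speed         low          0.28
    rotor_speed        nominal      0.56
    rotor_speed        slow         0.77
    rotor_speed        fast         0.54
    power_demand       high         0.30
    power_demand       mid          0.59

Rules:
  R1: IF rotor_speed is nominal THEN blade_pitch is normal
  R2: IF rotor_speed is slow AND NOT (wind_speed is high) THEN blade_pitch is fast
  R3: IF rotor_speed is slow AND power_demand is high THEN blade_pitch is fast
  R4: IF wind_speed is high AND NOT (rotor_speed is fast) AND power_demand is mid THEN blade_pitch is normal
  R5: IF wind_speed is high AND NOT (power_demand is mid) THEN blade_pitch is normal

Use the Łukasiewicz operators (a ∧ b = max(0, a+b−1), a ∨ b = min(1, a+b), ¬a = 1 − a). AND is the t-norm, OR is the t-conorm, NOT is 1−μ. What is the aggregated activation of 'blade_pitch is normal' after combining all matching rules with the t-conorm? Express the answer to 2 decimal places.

0.56

R1: nominal=0.56 → w = 0.56
R2: slow=0.77, ¬high=1−0.25=0.75; AND[max(0, a+b−1)] → w = 0.52
R3: slow=0.77, high=0.30; AND[max(0, a+b−1)] → w = 0.07
R4: high=0.25, ¬fast=1−0.54=0.46, mid=0.59; AND[max(0, a+b−1)] → w = 0.00
R5: high=0.25, ¬mid=1−0.59=0.41; AND[max(0, a+b−1)] → w = 0.00
Rules with consequent 'normal': {R1, R4, R5} → strengths 0.56, 0.00, 0.00
Aggregate via t-conorm [min(1, a+b)]: 0.56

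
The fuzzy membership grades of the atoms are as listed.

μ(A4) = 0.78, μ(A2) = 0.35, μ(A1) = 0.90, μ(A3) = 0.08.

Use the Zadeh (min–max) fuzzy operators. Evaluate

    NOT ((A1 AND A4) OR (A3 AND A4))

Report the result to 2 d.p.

0.22

A1 AND A4 = min(a, b) on (0.90, 0.78) = 0.78
A3 AND A4 = min(a, b) on (0.08, 0.78) = 0.08
(A1 AND A4) OR (A3 AND A4) = max(a, b) on (0.78, 0.08) = 0.78
NOT ((A1 AND A4) OR (A3 AND A4)) = 1 − 0.78 = 0.22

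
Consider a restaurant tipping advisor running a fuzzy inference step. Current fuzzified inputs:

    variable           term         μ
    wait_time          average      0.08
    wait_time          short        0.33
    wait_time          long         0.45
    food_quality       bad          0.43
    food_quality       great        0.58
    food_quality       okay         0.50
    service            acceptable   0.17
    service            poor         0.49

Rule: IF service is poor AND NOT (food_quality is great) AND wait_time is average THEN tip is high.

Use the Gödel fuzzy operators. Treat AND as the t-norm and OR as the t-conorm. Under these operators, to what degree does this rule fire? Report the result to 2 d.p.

firing strength: poor=0.49, ¬great=1−0.58=0.42, average=0.08; AND[min(a, b)] → w = 0.08

0.08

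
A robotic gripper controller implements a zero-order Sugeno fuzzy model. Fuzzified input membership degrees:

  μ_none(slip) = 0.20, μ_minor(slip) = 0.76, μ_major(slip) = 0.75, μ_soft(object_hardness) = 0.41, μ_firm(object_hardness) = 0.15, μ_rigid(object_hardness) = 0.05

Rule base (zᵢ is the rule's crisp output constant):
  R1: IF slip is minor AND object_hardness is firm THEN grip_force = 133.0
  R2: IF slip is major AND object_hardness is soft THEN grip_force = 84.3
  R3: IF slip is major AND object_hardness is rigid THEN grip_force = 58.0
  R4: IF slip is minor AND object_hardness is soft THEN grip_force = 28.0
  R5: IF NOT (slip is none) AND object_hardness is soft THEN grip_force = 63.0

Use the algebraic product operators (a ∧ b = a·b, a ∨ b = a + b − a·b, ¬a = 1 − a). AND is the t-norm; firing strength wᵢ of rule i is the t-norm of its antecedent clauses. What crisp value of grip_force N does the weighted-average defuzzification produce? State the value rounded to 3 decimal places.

66.128

R1 (z=133.0): minor=0.76, firm=0.15; AND[a·b] → w = 0.1140
R2 (z=84.3): major=0.75, soft=0.41; AND[a·b] → w = 0.3075
R3 (z=58.0): major=0.75, rigid=0.05; AND[a·b] → w = 0.0375
R4 (z=28.0): minor=0.76, soft=0.41; AND[a·b] → w = 0.3116
R5 (z=63.0): ¬none=1−0.20=0.80, soft=0.41; AND[a·b] → w = 0.3280
Weighted average = (0.1140·133.0 + 0.3075·84.3 + 0.0375·58.0 + 0.3116·28.0 + 0.3280·63.0) / (0.1140 + 0.3075 + 0.0375 + 0.3116 + 0.3280)
  = 72.6480 / 1.0986 = 66.128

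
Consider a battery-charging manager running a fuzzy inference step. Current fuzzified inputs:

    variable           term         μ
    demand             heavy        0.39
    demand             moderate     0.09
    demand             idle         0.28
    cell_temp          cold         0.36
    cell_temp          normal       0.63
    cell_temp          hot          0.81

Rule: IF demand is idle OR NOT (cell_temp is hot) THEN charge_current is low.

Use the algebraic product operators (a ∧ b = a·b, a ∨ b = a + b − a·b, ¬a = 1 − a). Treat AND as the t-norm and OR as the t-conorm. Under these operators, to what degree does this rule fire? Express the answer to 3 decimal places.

firing strength: idle=0.28, ¬hot=1−0.81=0.19; OR[a + b − a·b] → w = 0.4168

0.417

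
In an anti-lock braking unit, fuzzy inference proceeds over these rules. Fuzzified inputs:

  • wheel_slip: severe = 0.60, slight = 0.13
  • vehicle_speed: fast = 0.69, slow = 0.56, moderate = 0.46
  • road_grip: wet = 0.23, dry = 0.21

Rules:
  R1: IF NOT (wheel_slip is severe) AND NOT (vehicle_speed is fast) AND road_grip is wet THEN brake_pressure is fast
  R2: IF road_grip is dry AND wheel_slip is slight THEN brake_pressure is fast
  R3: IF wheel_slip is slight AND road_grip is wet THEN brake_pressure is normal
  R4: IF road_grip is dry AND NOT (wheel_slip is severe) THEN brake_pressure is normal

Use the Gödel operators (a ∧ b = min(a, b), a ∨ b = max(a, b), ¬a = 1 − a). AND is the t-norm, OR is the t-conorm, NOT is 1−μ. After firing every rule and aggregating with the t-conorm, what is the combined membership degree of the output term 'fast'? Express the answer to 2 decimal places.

0.23

R1: ¬severe=1−0.60=0.40, ¬fast=1−0.69=0.31, wet=0.23; AND[min(a, b)] → w = 0.23
R2: dry=0.21, slight=0.13; AND[min(a, b)] → w = 0.13
R3: slight=0.13, wet=0.23; AND[min(a, b)] → w = 0.13
R4: dry=0.21, ¬severe=1−0.60=0.40; AND[min(a, b)] → w = 0.21
Rules with consequent 'fast': {R1, R2} → strengths 0.23, 0.13
Aggregate via t-conorm [max(a, b)]: 0.23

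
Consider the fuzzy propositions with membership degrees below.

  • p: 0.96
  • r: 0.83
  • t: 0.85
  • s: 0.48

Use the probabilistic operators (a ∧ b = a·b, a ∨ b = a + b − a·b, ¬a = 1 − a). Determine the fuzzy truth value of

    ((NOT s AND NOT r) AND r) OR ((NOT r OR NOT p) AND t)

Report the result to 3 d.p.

0.233

NOT s = 1 − 0.4800 = 0.5200
NOT r = 1 − 0.8300 = 0.1700
NOT s AND NOT r = a·b on (0.5200, 0.1700) = 0.0884
(NOT s AND NOT r) AND r = a·b on (0.0884, 0.8300) = 0.0734
NOT r = 1 − 0.8300 = 0.1700
NOT p = 1 − 0.9600 = 0.0400
NOT r OR NOT p = a + b − a·b on (0.1700, 0.0400) = 0.2032
(NOT r OR NOT p) AND t = a·b on (0.2032, 0.8500) = 0.1727
((NOT s AND NOT r) AND r) OR ((NOT r OR NOT p) AND t) = a + b − a·b on (0.0734, 0.1727) = 0.2334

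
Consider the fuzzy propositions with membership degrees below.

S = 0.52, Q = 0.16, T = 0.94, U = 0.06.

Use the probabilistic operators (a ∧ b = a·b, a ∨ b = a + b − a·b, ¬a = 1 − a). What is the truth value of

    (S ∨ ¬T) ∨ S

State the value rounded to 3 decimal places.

¬T = 1 − 0.9400 = 0.0600
S ∨ ¬T = a + b − a·b on (0.5200, 0.0600) = 0.5488
(S ∨ ¬T) ∨ S = a + b − a·b on (0.5488, 0.5200) = 0.7834

0.783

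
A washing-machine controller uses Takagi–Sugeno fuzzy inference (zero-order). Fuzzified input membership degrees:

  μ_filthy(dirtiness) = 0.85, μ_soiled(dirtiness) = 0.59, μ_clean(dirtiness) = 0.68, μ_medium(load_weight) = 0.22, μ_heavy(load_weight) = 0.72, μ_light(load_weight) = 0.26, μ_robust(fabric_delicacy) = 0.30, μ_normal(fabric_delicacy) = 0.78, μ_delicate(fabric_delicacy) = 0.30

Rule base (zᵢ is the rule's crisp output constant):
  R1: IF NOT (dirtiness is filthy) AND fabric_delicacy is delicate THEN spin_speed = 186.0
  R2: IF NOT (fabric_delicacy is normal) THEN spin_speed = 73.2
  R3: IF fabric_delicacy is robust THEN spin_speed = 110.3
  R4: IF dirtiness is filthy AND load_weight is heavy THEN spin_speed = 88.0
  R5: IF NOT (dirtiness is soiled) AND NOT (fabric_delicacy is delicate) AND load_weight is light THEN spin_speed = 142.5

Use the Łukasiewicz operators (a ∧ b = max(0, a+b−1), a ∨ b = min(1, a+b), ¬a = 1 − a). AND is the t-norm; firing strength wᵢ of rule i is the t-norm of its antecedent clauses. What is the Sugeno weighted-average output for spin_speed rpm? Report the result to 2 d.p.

R1 (z=186.0): ¬filthy=1−0.85=0.15, delicate=0.30; AND[max(0, a+b−1)] → w = 0.00
R2 (z=73.2): ¬normal=1−0.78=0.22 → w = 0.22
R3 (z=110.3): robust=0.30 → w = 0.30
R4 (z=88.0): filthy=0.85, heavy=0.72; AND[max(0, a+b−1)] → w = 0.57
R5 (z=142.5): ¬soiled=1−0.59=0.41, ¬delicate=1−0.30=0.70, light=0.26; AND[max(0, a+b−1)] → w = 0.00
Weighted average = (0.00·186.0 + 0.22·73.2 + 0.30·110.3 + 0.57·88.0 + 0.00·142.5) / (0.00 + 0.22 + 0.30 + 0.57 + 0.00)
  = 99.3540 / 1.0900 = 91.15

91.15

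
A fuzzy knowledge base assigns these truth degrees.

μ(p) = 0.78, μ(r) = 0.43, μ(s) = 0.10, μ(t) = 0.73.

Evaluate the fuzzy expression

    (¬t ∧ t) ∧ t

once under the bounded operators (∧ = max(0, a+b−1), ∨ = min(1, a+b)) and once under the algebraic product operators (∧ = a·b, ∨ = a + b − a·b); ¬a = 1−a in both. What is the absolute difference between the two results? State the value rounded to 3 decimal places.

Under bounded:
  ¬t = 1 − 0.73 = 0.27
  ¬t ∧ t = max(0, a+b−1) on (0.27, 0.73) = 0.00
  (¬t ∧ t) ∧ t = max(0, a+b−1) on (0.00, 0.73) = 0.00
  → value = 0.0000
Under algebraic product:
  ¬t = 1 − 0.7300 = 0.2700
  ¬t ∧ t = a·b on (0.2700, 0.7300) = 0.1971
  (¬t ∧ t) ∧ t = a·b on (0.1971, 0.7300) = 0.1439
  → value = 0.1439
|0.0000 − 0.1439| = 0.144

0.144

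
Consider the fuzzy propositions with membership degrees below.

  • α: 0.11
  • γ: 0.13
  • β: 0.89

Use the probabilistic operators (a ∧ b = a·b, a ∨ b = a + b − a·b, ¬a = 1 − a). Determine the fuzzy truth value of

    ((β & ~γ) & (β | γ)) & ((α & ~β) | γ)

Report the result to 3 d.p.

0.098

~γ = 1 − 0.1300 = 0.8700
β & ~γ = a·b on (0.8900, 0.8700) = 0.7743
β | γ = a + b − a·b on (0.8900, 0.1300) = 0.9043
(β & ~γ) & (β | γ) = a·b on (0.7743, 0.9043) = 0.7002
~β = 1 − 0.8900 = 0.1100
α & ~β = a·b on (0.1100, 0.1100) = 0.0121
(α & ~β) | γ = a + b − a·b on (0.0121, 0.1300) = 0.1405
((β & ~γ) & (β | γ)) & ((α & ~β) | γ) = a·b on (0.7002, 0.1405) = 0.0984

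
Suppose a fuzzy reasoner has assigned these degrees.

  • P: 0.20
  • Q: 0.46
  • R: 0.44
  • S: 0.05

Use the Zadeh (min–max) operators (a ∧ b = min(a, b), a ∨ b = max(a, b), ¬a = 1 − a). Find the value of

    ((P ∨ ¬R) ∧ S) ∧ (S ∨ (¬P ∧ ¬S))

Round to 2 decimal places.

0.05

¬R = 1 − 0.44 = 0.56
P ∨ ¬R = max(a, b) on (0.20, 0.56) = 0.56
(P ∨ ¬R) ∧ S = min(a, b) on (0.56, 0.05) = 0.05
¬P = 1 − 0.20 = 0.80
¬S = 1 − 0.05 = 0.95
¬P ∧ ¬S = min(a, b) on (0.80, 0.95) = 0.80
S ∨ (¬P ∧ ¬S) = max(a, b) on (0.05, 0.80) = 0.80
((P ∨ ¬R) ∧ S) ∧ (S ∨ (¬P ∧ ¬S)) = min(a, b) on (0.05, 0.80) = 0.05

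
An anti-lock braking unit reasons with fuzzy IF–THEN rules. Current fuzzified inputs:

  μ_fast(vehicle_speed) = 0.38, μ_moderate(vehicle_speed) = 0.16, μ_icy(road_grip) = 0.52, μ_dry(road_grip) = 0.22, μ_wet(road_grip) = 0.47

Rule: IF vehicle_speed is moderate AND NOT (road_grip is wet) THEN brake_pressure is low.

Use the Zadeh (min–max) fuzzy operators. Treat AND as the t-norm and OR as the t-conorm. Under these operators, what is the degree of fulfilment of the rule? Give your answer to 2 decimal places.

0.16

firing strength: moderate=0.16, ¬wet=1−0.47=0.53; AND[min(a, b)] → w = 0.16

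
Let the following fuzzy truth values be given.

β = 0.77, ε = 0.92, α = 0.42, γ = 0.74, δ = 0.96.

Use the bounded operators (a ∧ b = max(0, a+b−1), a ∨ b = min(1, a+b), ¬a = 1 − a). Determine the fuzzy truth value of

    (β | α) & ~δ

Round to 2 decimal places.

β | α = min(1, a+b) on (0.77, 0.42) = 1.00
~δ = 1 − 0.96 = 0.04
(β | α) & ~δ = max(0, a+b−1) on (1.00, 0.04) = 0.04

0.04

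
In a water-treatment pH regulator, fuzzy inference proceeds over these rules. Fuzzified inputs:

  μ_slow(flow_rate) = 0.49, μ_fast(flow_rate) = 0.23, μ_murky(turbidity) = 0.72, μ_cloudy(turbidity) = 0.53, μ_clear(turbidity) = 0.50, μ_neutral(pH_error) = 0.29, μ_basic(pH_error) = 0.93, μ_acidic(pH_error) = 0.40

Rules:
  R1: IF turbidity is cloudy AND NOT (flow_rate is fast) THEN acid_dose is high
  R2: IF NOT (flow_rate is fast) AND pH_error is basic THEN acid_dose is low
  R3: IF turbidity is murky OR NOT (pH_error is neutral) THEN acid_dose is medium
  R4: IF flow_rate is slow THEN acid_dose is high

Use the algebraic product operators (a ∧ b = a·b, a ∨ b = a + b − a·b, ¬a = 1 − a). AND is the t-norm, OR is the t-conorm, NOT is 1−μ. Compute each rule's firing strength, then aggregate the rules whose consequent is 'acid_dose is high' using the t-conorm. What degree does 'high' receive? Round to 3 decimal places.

0.698

R1: cloudy=0.53, ¬fast=1−0.23=0.77; AND[a·b] → w = 0.4081
R2: ¬fast=1−0.23=0.77, basic=0.93; AND[a·b] → w = 0.7161
R3: murky=0.72, ¬neutral=1−0.29=0.71; OR[a + b − a·b] → w = 0.9188
R4: slow=0.49 → w = 0.4900
Rules with consequent 'high': {R1, R4} → strengths 0.4081, 0.4900
Aggregate via t-conorm [a + b − a·b]: 0.6981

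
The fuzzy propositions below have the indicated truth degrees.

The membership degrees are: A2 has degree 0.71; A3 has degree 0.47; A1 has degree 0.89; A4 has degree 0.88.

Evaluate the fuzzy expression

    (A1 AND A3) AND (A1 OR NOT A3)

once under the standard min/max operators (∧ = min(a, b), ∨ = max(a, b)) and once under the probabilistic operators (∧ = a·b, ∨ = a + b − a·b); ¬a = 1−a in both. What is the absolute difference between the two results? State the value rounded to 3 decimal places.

Under standard min/max:
  A1 AND A3 = min(a, b) on (0.89, 0.47) = 0.47
  NOT A3 = 1 − 0.47 = 0.53
  A1 OR NOT A3 = max(a, b) on (0.89, 0.53) = 0.89
  (A1 AND A3) AND (A1 OR NOT A3) = min(a, b) on (0.47, 0.89) = 0.47
  → value = 0.4700
Under probabilistic:
  A1 AND A3 = a·b on (0.8900, 0.4700) = 0.4183
  NOT A3 = 1 − 0.4700 = 0.5300
  A1 OR NOT A3 = a + b − a·b on (0.8900, 0.5300) = 0.9483
  (A1 AND A3) AND (A1 OR NOT A3) = a·b on (0.4183, 0.9483) = 0.3967
  → value = 0.3967
|0.4700 − 0.3967| = 0.073

0.073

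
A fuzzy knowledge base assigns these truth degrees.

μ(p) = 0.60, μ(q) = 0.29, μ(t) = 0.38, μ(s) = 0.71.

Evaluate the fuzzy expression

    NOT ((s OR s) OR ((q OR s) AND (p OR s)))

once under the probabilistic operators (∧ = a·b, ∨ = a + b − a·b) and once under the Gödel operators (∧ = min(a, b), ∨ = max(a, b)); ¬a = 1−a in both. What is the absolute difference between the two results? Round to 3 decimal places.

Under probabilistic:
  s OR s = a + b − a·b on (0.7100, 0.7100) = 0.9159
  q OR s = a + b − a·b on (0.2900, 0.7100) = 0.7941
  p OR s = a + b − a·b on (0.6000, 0.7100) = 0.8840
  (q OR s) AND (p OR s) = a·b on (0.7941, 0.8840) = 0.7020
  (s OR s) OR ((q OR s) AND (p OR s)) = a + b − a·b on (0.9159, 0.7020) = 0.9749
  NOT ((s OR s) OR ((q OR s) AND (p OR s))) = 1 − 0.9749 = 0.0251
  → value = 0.0251
Under Gödel:
  s OR s = max(a, b) on (0.71, 0.71) = 0.71
  q OR s = max(a, b) on (0.29, 0.71) = 0.71
  p OR s = max(a, b) on (0.60, 0.71) = 0.71
  (q OR s) AND (p OR s) = min(a, b) on (0.71, 0.71) = 0.71
  (s OR s) OR ((q OR s) AND (p OR s)) = max(a, b) on (0.71, 0.71) = 0.71
  NOT ((s OR s) OR ((q OR s) AND (p OR s))) = 1 − 0.71 = 0.29
  → value = 0.2900
|0.0251 − 0.2900| = 0.265

0.265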